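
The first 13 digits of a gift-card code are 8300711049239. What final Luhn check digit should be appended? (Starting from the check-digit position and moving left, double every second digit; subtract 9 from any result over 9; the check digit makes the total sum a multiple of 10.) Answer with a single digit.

9

Partial digits right→left: 9 3 2 9 4 0 1 1 7 0 0 3 8
Double every second digit counting from the check-digit position (so the 1st, 3rd, 5th, ... of the partial from the right).
  doubled (with −9 where >9): 9 4 8 2 5 0 7 → sum 35
  kept as-is: 3 9 0 1 0 3 → sum 16
Total = 35 + 16 = 51.
Check digit = (10 − (51 mod 10)) mod 10 = 9.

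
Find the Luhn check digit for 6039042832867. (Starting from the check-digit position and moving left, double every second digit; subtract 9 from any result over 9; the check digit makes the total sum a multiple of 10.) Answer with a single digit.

Partial digits right→left: 7 6 8 2 3 8 2 4 0 9 3 0 6
Double every second digit counting from the check-digit position (so the 1st, 3rd, 5th, ... of the partial from the right).
  doubled (with −9 where >9): 5 7 6 4 0 6 3 → sum 31
  kept as-is: 6 2 8 4 9 0 → sum 29
Total = 31 + 29 = 60.
Check digit = (10 − (60 mod 10)) mod 10 = 0.

0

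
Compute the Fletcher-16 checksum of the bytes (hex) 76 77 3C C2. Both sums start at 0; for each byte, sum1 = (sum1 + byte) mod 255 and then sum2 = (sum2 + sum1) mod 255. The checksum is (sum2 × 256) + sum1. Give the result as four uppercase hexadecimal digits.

7BEC

Running sums (mod 255):
  after byte 0 (76): sum1=118, sum2=118
  after byte 1 (77): sum1=237, sum2=100
  after byte 2 (3C): sum1=42, sum2=142
  after byte 3 (C2): sum1=236, sum2=123
Checksum = sum2·256 + sum1 = 123·256 + 236 = 31724 = 0x7BEC.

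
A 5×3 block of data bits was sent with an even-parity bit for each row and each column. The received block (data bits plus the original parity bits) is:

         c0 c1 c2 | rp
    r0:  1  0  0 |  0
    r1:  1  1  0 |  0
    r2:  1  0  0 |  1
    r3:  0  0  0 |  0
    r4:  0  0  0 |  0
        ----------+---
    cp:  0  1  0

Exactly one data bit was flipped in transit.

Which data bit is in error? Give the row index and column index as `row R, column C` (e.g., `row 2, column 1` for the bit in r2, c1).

Recompute each row's even parity and compare to rp:
  r0: data parity 1, sent rp 0 → mismatch
  r1: data parity 0, sent rp 0 → ok
  r2: data parity 1, sent rp 1 → ok
  r3: data parity 0, sent rp 0 → ok
  r4: data parity 0, sent rp 0 → ok
Recompute each column's even parity and compare to cp:
  c0: data parity 1, sent cp 0 → mismatch
  c1: data parity 1, sent cp 1 → ok
  c2: data parity 0, sent cp 0 → ok
Exactly one row (r0) and one column (c0) fail → the flipped bit is at their intersection.

row 0, column 0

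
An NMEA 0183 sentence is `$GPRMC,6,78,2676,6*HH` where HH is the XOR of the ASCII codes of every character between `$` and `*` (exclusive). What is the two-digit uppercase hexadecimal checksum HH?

41

XOR the ASCII codes of the payload characters:
  'G' = 0x47 → acc = 0x47
  'P' = 0x50 → acc = 0x17
  'R' = 0x52 → acc = 0x45
  'M' = 0x4D → acc = 0x08
  'C' = 0x43 → acc = 0x4B
  ',' = 0x2C → acc = 0x67
  '6' = 0x36 → acc = 0x51
  ',' = 0x2C → acc = 0x7D
  '7' = 0x37 → acc = 0x4A
  '8' = 0x38 → acc = 0x72
  ',' = 0x2C → acc = 0x5E
  '2' = 0x32 → acc = 0x6C
  '6' = 0x36 → acc = 0x5A
  '7' = 0x37 → acc = 0x6D
  '6' = 0x36 → acc = 0x5B
  ',' = 0x2C → acc = 0x77
  '6' = 0x36 → acc = 0x41
Checksum = 0x41.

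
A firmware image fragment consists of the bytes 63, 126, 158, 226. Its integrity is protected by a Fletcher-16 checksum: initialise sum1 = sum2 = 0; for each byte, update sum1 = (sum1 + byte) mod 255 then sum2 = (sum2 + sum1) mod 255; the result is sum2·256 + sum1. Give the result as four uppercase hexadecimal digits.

983F

Running sums (mod 255):
  after byte 0 (63): sum1=63, sum2=63
  after byte 1 (126): sum1=189, sum2=252
  after byte 2 (158): sum1=92, sum2=89
  after byte 3 (226): sum1=63, sum2=152
Checksum = sum2·256 + sum1 = 152·256 + 63 = 38975 = 0x983F.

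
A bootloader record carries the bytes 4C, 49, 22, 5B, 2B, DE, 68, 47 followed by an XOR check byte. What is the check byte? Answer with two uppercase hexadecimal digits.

XOR the bytes together:
  start with 0x4C
  0x4C ⊕ 0x49 = 0x05
  0x05 ⊕ 0x22 = 0x27
  0x27 ⊕ 0x5B = 0x7C
  0x7C ⊕ 0x2B = 0x57
  0x57 ⊕ 0xDE = 0x89
  0x89 ⊕ 0x68 = 0xE1
  0xE1 ⊕ 0x47 = 0xA6

A6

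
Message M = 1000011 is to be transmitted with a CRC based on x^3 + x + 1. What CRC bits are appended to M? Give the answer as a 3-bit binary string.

Append 3 zeros: 1000011000. Divide by 1011 (XOR where the leading bit is 1):
  pos 0: 1000 XOR 1011 = 0011
  pos 2: 1101 XOR 1011 = 0110
  pos 3: 1101 XOR 1011 = 0110
  pos 4: 1100 XOR 1011 = 0111
  pos 5: 1110 XOR 1011 = 0101
  pos 6: 1010 XOR 1011 = 0001
Remainder (last 3 bits) = 001. This is the CRC / FCS.

001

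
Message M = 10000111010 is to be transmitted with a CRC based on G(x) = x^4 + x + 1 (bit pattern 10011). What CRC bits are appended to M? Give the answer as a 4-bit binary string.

1011

Append 4 zeros: 100001110100000. Divide by 10011 (XOR where the leading bit is 1):
  pos 0: 10000 XOR 10011 = 00011
  pos 3: 11111 XOR 10011 = 01100
  pos 4: 11000 XOR 10011 = 01011
  pos 5: 10111 XOR 10011 = 00100
  pos 7: 10000 XOR 10011 = 00011
  pos 10: 11000 XOR 10011 = 01011
Remainder (last 4 bits) = 1011. This is the CRC / FCS.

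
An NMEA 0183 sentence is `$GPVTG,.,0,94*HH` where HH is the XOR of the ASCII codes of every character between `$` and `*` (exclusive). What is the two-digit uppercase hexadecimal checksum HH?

6D

XOR the ASCII codes of the payload characters:
  'G' = 0x47 → acc = 0x47
  'P' = 0x50 → acc = 0x17
  'V' = 0x56 → acc = 0x41
  'T' = 0x54 → acc = 0x15
  'G' = 0x47 → acc = 0x52
  ',' = 0x2C → acc = 0x7E
  '.' = 0x2E → acc = 0x50
  ',' = 0x2C → acc = 0x7C
  '0' = 0x30 → acc = 0x4C
  ',' = 0x2C → acc = 0x60
  '9' = 0x39 → acc = 0x59
  '4' = 0x34 → acc = 0x6D
Checksum = 0x6D.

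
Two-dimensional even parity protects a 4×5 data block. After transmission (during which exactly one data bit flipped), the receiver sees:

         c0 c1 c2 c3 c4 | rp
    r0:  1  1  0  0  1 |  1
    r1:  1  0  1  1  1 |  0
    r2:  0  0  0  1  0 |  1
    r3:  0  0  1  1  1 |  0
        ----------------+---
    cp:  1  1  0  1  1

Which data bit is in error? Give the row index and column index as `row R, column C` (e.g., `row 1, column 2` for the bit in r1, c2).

row 3, column 0

Recompute each row's even parity and compare to rp:
  r0: data parity 1, sent rp 1 → ok
  r1: data parity 0, sent rp 0 → ok
  r2: data parity 1, sent rp 1 → ok
  r3: data parity 1, sent rp 0 → mismatch
Recompute each column's even parity and compare to cp:
  c0: data parity 0, sent cp 1 → mismatch
  c1: data parity 1, sent cp 1 → ok
  c2: data parity 0, sent cp 0 → ok
  c3: data parity 1, sent cp 1 → ok
  c4: data parity 1, sent cp 1 → ok
Exactly one row (r3) and one column (c0) fail → the flipped bit is at their intersection.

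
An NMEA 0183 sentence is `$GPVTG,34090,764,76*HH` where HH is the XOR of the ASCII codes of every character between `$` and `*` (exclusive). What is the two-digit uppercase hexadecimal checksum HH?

74

XOR the ASCII codes of the payload characters:
  'G' = 0x47 → acc = 0x47
  'P' = 0x50 → acc = 0x17
  'V' = 0x56 → acc = 0x41
  'T' = 0x54 → acc = 0x15
  'G' = 0x47 → acc = 0x52
  ',' = 0x2C → acc = 0x7E
  '3' = 0x33 → acc = 0x4D
  '4' = 0x34 → acc = 0x79
  '0' = 0x30 → acc = 0x49
  '9' = 0x39 → acc = 0x70
  '0' = 0x30 → acc = 0x40
  ',' = 0x2C → acc = 0x6C
  '7' = 0x37 → acc = 0x5B
  '6' = 0x36 → acc = 0x6D
  '4' = 0x34 → acc = 0x59
  ',' = 0x2C → acc = 0x75
  '7' = 0x37 → acc = 0x42
  '6' = 0x36 → acc = 0x74
Checksum = 0x74.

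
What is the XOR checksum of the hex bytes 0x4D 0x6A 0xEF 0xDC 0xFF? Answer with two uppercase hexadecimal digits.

EB

XOR the bytes together:
  start with 0x4D
  0x4D ⊕ 0x6A = 0x27
  0x27 ⊕ 0xEF = 0xC8
  0xC8 ⊕ 0xDC = 0x14
  0x14 ⊕ 0xFF = 0xEB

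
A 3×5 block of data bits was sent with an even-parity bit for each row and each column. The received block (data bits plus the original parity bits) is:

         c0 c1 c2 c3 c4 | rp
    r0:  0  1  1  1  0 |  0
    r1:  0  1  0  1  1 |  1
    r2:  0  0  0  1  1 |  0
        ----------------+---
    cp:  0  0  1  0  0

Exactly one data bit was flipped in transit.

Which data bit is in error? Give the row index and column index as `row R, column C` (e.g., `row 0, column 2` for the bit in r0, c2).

row 0, column 3

Recompute each row's even parity and compare to rp:
  r0: data parity 1, sent rp 0 → mismatch
  r1: data parity 1, sent rp 1 → ok
  r2: data parity 0, sent rp 0 → ok
Recompute each column's even parity and compare to cp:
  c0: data parity 0, sent cp 0 → ok
  c1: data parity 0, sent cp 0 → ok
  c2: data parity 1, sent cp 1 → ok
  c3: data parity 1, sent cp 0 → mismatch
  c4: data parity 0, sent cp 0 → ok
Exactly one row (r0) and one column (c3) fail → the flipped bit is at their intersection.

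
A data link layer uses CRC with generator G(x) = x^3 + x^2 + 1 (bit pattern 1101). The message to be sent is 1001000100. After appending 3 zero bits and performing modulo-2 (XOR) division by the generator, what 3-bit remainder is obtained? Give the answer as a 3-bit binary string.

Append 3 zeros: 1001000100000. Divide by 1101 (XOR where the leading bit is 1):
  pos 0: 1001 XOR 1101 = 0100
  pos 1: 1000 XOR 1101 = 0101
  pos 2: 1010 XOR 1101 = 0111
  pos 3: 1110 XOR 1101 = 0011
  pos 5: 1110 XOR 1101 = 0011
  pos 7: 1100 XOR 1101 = 0001
Remainder (last 3 bits) = 100. This is the CRC / FCS.

100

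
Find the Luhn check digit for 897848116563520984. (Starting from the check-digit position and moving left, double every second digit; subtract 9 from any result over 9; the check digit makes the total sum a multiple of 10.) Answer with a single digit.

2

Partial digits right→left: 4 8 9 0 2 5 3 6 5 6 1 1 8 4 8 7 9 8
Double every second digit counting from the check-digit position (so the 1st, 3rd, 5th, ... of the partial from the right).
  doubled (with −9 where >9): 8 9 4 6 1 2 7 7 9 → sum 53
  kept as-is: 8 0 5 6 6 1 4 7 8 → sum 45
Total = 53 + 45 = 98.
Check digit = (10 − (98 mod 10)) mod 10 = 2.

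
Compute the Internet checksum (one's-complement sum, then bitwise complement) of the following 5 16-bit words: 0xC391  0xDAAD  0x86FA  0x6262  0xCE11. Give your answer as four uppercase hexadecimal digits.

AA51

One's-complement addition (fold any carry out of bit 15 back into bit 0):
  0xC391 + 0xDAAD = 0x19E3E → wrap carry → 0x9E3F
  0x9E3F + 0x86FA = 0x12539 → wrap carry → 0x253A
  0x253A + 0x6262 = 0x0879C
  0x879C + 0xCE11 = 0x155AD → wrap carry → 0x55AE
One's-complement sum = 0x55AE.
Checksum = ~0x55AE & 0xFFFF = 0xAA51.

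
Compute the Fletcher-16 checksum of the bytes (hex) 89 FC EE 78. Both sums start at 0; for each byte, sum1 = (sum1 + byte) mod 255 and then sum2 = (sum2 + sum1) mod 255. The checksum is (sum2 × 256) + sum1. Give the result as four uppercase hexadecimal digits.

73ED

Running sums (mod 255):
  after byte 0 (89): sum1=137, sum2=137
  after byte 1 (FC): sum1=134, sum2=16
  after byte 2 (EE): sum1=117, sum2=133
  after byte 3 (78): sum1=237, sum2=115
Checksum = sum2·256 + sum1 = 115·256 + 237 = 29677 = 0x73ED.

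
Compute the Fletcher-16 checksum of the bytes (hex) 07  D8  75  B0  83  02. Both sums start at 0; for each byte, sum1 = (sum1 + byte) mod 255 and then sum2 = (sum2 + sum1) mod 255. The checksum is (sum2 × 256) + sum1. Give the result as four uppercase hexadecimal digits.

Running sums (mod 255):
  after byte 0 (07): sum1=7, sum2=7
  after byte 1 (D8): sum1=223, sum2=230
  after byte 2 (75): sum1=85, sum2=60
  after byte 3 (B0): sum1=6, sum2=66
  after byte 4 (83): sum1=137, sum2=203
  after byte 5 (02): sum1=139, sum2=87
Checksum = sum2·256 + sum1 = 87·256 + 139 = 22411 = 0x578B.

578B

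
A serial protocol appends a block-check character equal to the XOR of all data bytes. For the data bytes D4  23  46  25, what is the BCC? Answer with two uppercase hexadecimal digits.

94

XOR the bytes together:
  start with 0xD4
  0xD4 ⊕ 0x23 = 0xF7
  0xF7 ⊕ 0x46 = 0xB1
  0xB1 ⊕ 0x25 = 0x94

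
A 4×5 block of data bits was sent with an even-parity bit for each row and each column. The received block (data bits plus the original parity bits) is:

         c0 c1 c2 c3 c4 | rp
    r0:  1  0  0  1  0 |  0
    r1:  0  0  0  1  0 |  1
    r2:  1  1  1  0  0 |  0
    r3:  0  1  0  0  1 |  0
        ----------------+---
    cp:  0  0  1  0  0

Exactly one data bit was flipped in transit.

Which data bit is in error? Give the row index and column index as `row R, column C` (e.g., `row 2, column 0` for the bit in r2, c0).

Recompute each row's even parity and compare to rp:
  r0: data parity 0, sent rp 0 → ok
  r1: data parity 1, sent rp 1 → ok
  r2: data parity 1, sent rp 0 → mismatch
  r3: data parity 0, sent rp 0 → ok
Recompute each column's even parity and compare to cp:
  c0: data parity 0, sent cp 0 → ok
  c1: data parity 0, sent cp 0 → ok
  c2: data parity 1, sent cp 1 → ok
  c3: data parity 0, sent cp 0 → ok
  c4: data parity 1, sent cp 0 → mismatch
Exactly one row (r2) and one column (c4) fail → the flipped bit is at their intersection.

row 2, column 4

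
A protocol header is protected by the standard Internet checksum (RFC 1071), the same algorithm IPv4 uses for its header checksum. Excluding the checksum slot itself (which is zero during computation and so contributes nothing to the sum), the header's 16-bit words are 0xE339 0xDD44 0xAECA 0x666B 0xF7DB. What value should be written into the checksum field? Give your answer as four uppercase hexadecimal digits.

326F

One's-complement addition (fold any carry out of bit 15 back into bit 0):
  0xE339 + 0xDD44 = 0x1C07D → wrap carry → 0xC07E
  0xC07E + 0xAECA = 0x16F48 → wrap carry → 0x6F49
  0x6F49 + 0x666B = 0x0D5B4
  0xD5B4 + 0xF7DB = 0x1CD8F → wrap carry → 0xCD90
One's-complement sum = 0xCD90.
Checksum = ~0xCD90 & 0xFFFF = 0x326F.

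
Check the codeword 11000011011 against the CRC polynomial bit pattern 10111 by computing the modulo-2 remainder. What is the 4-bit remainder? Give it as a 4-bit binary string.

0000

Modulo-2 division of 11000011011 by 10111:
  pos 0: 11000 XOR 10111 = 01111
  pos 1: 11110 XOR 10111 = 01001
  pos 2: 10011 XOR 10111 = 00100
  pos 4: 10010 XOR 10111 = 00101
  pos 6: 10111 XOR 10111 = 00000
Remainder = 0000 (zero — the frame passes the CRC check).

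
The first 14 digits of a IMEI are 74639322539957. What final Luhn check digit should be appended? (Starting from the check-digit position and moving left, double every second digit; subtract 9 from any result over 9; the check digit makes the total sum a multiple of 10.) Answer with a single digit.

Partial digits right→left: 7 5 9 9 3 5 2 2 3 9 3 6 4 7
Double every second digit counting from the check-digit position (so the 1st, 3rd, 5th, ... of the partial from the right).
  doubled (with −9 where >9): 5 9 6 4 6 6 8 → sum 44
  kept as-is: 5 9 5 2 9 6 7 → sum 43
Total = 44 + 43 = 87.
Check digit = (10 − (87 mod 10)) mod 10 = 3.

3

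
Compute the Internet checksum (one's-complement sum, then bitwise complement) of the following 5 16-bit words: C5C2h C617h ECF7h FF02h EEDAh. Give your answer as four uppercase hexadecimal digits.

One's-complement addition (fold any carry out of bit 15 back into bit 0):
  0xC5C2 + 0xC617 = 0x18BD9 → wrap carry → 0x8BDA
  0x8BDA + 0xECF7 = 0x178D1 → wrap carry → 0x78D2
  0x78D2 + 0xFF02 = 0x177D4 → wrap carry → 0x77D5
  0x77D5 + 0xEEDA = 0x166AF → wrap carry → 0x66B0
One's-complement sum = 0x66B0.
Checksum = ~0x66B0 & 0xFFFF = 0x994F.

994F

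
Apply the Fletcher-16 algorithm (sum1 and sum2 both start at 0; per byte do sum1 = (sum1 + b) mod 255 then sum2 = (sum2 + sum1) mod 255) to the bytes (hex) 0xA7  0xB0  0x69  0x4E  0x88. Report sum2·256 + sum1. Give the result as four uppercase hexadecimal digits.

Running sums (mod 255):
  after byte 0 (0xA7): sum1=167, sum2=167
  after byte 1 (0xB0): sum1=88, sum2=0
  after byte 2 (0x69): sum1=193, sum2=193
  after byte 3 (0x4E): sum1=16, sum2=209
  after byte 4 (0x88): sum1=152, sum2=106
Checksum = sum2·256 + sum1 = 106·256 + 152 = 27288 = 0x6A98.

6A98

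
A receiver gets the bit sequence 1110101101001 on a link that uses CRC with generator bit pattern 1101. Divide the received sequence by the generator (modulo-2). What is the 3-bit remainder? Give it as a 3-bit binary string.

010

Modulo-2 division of 1110101101001 by 1101:
  pos 0: 1110 XOR 1101 = 0011
  pos 2: 1110 XOR 1101 = 0011
  pos 4: 1111 XOR 1101 = 0010
  pos 6: 1001 XOR 1101 = 0100
  pos 7: 1000 XOR 1101 = 0101
  pos 8: 1010 XOR 1101 = 0111
  pos 9: 1111 XOR 1101 = 0010
Remainder = 010 (nonzero — an error is detected).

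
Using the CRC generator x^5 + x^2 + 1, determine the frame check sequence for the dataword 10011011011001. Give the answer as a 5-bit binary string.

11010

Append 5 zeros: 1001101101100100000. Divide by 100101 (XOR where the leading bit is 1):
  pos 0: 100110 XOR 100101 = 000011
  pos 4: 111101 XOR 100101 = 011000
  pos 5: 110001 XOR 100101 = 010100
  pos 6: 101000 XOR 100101 = 001101
  pos 8: 110101 XOR 100101 = 010000
  pos 9: 100000 XOR 100101 = 000101
  pos 12: 101000 XOR 100101 = 001101
Remainder (last 5 bits) = 11010. This is the CRC / FCS.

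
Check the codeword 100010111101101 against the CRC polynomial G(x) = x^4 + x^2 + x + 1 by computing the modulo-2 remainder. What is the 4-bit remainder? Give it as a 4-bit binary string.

Modulo-2 division of 100010111101101 by 10111:
  pos 0: 10001 XOR 10111 = 00110
  pos 2: 11001 XOR 10111 = 01110
  pos 3: 11101 XOR 10111 = 01010
  pos 4: 10101 XOR 10111 = 00010
  pos 7: 10101 XOR 10111 = 00010
  pos 10: 10101 XOR 10111 = 00010
Remainder = 0010 (nonzero — an error is detected).

0010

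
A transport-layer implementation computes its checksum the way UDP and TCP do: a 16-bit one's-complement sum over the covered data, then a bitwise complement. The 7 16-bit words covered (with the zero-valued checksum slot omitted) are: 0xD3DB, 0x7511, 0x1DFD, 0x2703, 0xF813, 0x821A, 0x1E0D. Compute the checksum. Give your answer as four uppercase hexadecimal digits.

D9D6

One's-complement addition (fold any carry out of bit 15 back into bit 0):
  0xD3DB + 0x7511 = 0x148EC → wrap carry → 0x48ED
  0x48ED + 0x1DFD = 0x066EA
  0x66EA + 0x2703 = 0x08DED
  0x8DED + 0xF813 = 0x18600 → wrap carry → 0x8601
  0x8601 + 0x821A = 0x1081B → wrap carry → 0x081C
  0x081C + 0x1E0D = 0x02629
One's-complement sum = 0x2629.
Checksum = ~0x2629 & 0xFFFF = 0xD9D6.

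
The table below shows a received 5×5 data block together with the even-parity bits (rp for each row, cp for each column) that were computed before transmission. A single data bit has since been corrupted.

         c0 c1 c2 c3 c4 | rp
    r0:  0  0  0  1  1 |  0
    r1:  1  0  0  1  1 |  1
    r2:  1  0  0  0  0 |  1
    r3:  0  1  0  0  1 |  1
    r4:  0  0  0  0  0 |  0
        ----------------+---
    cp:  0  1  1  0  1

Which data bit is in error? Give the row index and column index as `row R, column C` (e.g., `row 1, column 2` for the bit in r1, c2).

row 3, column 2

Recompute each row's even parity and compare to rp:
  r0: data parity 0, sent rp 0 → ok
  r1: data parity 1, sent rp 1 → ok
  r2: data parity 1, sent rp 1 → ok
  r3: data parity 0, sent rp 1 → mismatch
  r4: data parity 0, sent rp 0 → ok
Recompute each column's even parity and compare to cp:
  c0: data parity 0, sent cp 0 → ok
  c1: data parity 1, sent cp 1 → ok
  c2: data parity 0, sent cp 1 → mismatch
  c3: data parity 0, sent cp 0 → ok
  c4: data parity 1, sent cp 1 → ok
Exactly one row (r3) and one column (c2) fail → the flipped bit is at their intersection.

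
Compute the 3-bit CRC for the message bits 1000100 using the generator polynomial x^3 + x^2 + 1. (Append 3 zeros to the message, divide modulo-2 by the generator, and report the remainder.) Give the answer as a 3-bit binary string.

Append 3 zeros: 1000100000. Divide by 1101 (XOR where the leading bit is 1):
  pos 0: 1000 XOR 1101 = 0101
  pos 1: 1011 XOR 1101 = 0110
  pos 2: 1100 XOR 1101 = 0001
  pos 5: 1000 XOR 1101 = 0101
  pos 6: 1010 XOR 1101 = 0111
Remainder (last 3 bits) = 111. This is the CRC / FCS.

111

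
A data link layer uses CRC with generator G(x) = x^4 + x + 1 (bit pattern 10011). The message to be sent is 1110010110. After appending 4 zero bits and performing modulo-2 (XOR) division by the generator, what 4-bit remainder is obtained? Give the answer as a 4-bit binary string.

0011

Append 4 zeros: 11100101100000. Divide by 10011 (XOR where the leading bit is 1):
  pos 0: 11100 XOR 10011 = 01111
  pos 1: 11111 XOR 10011 = 01100
  pos 2: 11000 XOR 10011 = 01011
  pos 3: 10111 XOR 10011 = 00100
  pos 5: 10010 XOR 10011 = 00001
  pos 9: 10000 XOR 10011 = 00011
Remainder (last 4 bits) = 0011. This is the CRC / FCS.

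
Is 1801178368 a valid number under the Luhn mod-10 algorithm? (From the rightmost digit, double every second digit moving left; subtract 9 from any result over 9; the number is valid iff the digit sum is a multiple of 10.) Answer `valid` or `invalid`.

invalid

From the right, keep odd positions and double even positions (subtract 9 from any doubled value over 9):
  doubled (positions 2,4,...): 3 7 2 0 2 → sum 14
  kept (positions 1,3,...): 8 3 7 1 8 → sum 27
Total = 41.
41 mod 10 = 1, so the number is invalid.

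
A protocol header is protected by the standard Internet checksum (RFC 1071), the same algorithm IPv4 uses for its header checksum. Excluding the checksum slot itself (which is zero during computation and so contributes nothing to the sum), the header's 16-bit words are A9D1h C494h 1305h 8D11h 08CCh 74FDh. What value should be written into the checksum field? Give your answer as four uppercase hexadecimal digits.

One's-complement addition (fold any carry out of bit 15 back into bit 0):
  0xA9D1 + 0xC494 = 0x16E65 → wrap carry → 0x6E66
  0x6E66 + 0x1305 = 0x0816B
  0x816B + 0x8D11 = 0x10E7C → wrap carry → 0x0E7D
  0x0E7D + 0x08CC = 0x01749
  0x1749 + 0x74FD = 0x08C46
One's-complement sum = 0x8C46.
Checksum = ~0x8C46 & 0xFFFF = 0x73B9.

73B9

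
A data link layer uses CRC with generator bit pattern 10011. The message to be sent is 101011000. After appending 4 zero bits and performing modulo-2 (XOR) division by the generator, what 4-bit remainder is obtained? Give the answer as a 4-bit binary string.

Append 4 zeros: 1010110000000. Divide by 10011 (XOR where the leading bit is 1):
  pos 0: 10101 XOR 10011 = 00110
  pos 2: 11010 XOR 10011 = 01001
  pos 3: 10010 XOR 10011 = 00001
  pos 7: 10000 XOR 10011 = 00011
Remainder (last 4 bits) = 0110. This is the CRC / FCS.

0110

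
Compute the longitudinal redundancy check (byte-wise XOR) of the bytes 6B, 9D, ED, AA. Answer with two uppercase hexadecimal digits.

XOR the bytes together:
  start with 0x6B
  0x6B ⊕ 0x9D = 0xF6
  0xF6 ⊕ 0xED = 0x1B
  0x1B ⊕ 0xAA = 0xB1

B1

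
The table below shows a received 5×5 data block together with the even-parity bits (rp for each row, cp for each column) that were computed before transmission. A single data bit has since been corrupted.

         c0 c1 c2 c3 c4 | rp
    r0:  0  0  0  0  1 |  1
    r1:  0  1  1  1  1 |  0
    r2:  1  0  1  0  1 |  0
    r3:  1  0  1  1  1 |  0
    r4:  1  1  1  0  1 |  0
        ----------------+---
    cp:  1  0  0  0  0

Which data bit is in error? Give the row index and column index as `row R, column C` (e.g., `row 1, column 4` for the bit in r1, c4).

Recompute each row's even parity and compare to rp:
  r0: data parity 1, sent rp 1 → ok
  r1: data parity 0, sent rp 0 → ok
  r2: data parity 1, sent rp 0 → mismatch
  r3: data parity 0, sent rp 0 → ok
  r4: data parity 0, sent rp 0 → ok
Recompute each column's even parity and compare to cp:
  c0: data parity 1, sent cp 1 → ok
  c1: data parity 0, sent cp 0 → ok
  c2: data parity 0, sent cp 0 → ok
  c3: data parity 0, sent cp 0 → ok
  c4: data parity 1, sent cp 0 → mismatch
Exactly one row (r2) and one column (c4) fail → the flipped bit is at their intersection.

row 2, column 4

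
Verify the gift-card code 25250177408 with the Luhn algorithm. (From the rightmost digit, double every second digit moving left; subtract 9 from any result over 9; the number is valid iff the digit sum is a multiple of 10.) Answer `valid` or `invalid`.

invalid

From the right, keep odd positions and double even positions (subtract 9 from any doubled value over 9):
  doubled (positions 2,4,...): 0 5 2 1 1 → sum 9
  kept (positions 1,3,...): 8 4 7 0 2 2 → sum 23
Total = 32.
32 mod 10 = 2, so the number is invalid.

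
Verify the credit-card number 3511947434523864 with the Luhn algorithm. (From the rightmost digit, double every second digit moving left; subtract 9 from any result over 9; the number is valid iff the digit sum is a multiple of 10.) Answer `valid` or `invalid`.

From the right, keep odd positions and double even positions (subtract 9 from any doubled value over 9):
  doubled (positions 2,4,...): 3 6 1 6 5 9 2 6 → sum 38
  kept (positions 1,3,...): 4 8 2 4 4 4 1 5 → sum 32
Total = 70.
70 mod 10 = 0, so the number is valid.

valid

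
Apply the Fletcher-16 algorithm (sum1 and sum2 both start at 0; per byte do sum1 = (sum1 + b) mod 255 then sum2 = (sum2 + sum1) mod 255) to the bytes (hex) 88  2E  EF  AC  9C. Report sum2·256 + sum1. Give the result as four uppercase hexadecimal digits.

29EF

Running sums (mod 255):
  after byte 0 (88): sum1=136, sum2=136
  after byte 1 (2E): sum1=182, sum2=63
  after byte 2 (EF): sum1=166, sum2=229
  after byte 3 (AC): sum1=83, sum2=57
  after byte 4 (9C): sum1=239, sum2=41
Checksum = sum2·256 + sum1 = 41·256 + 239 = 10735 = 0x29EF.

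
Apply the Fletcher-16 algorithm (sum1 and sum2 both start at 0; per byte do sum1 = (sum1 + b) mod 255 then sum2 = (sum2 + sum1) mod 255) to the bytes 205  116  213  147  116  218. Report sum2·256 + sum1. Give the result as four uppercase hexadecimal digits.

Running sums (mod 255):
  after byte 0 (205): sum1=205, sum2=205
  after byte 1 (116): sum1=66, sum2=16
  after byte 2 (213): sum1=24, sum2=40
  after byte 3 (147): sum1=171, sum2=211
  after byte 4 (116): sum1=32, sum2=243
  after byte 5 (218): sum1=250, sum2=238
Checksum = sum2·256 + sum1 = 238·256 + 250 = 61178 = 0xEEFA.

EEFA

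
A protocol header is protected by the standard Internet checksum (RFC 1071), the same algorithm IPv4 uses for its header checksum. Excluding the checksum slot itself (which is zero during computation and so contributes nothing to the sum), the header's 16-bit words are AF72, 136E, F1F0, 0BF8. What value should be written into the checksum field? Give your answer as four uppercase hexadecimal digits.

3F36

One's-complement addition (fold any carry out of bit 15 back into bit 0):
  0xAF72 + 0x136E = 0x0C2E0
  0xC2E0 + 0xF1F0 = 0x1B4D0 → wrap carry → 0xB4D1
  0xB4D1 + 0x0BF8 = 0x0C0C9
One's-complement sum = 0xC0C9.
Checksum = ~0xC0C9 & 0xFFFF = 0x3F36.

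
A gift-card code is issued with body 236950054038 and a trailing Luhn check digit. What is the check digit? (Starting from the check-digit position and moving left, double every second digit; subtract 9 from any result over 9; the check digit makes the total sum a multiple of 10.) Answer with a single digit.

7

Partial digits right→left: 8 3 0 4 5 0 0 5 9 6 3 2
Double every second digit counting from the check-digit position (so the 1st, 3rd, 5th, ... of the partial from the right).
  doubled (with −9 where >9): 7 0 1 0 9 6 → sum 23
  kept as-is: 3 4 0 5 6 2 → sum 20
Total = 23 + 20 = 43.
Check digit = (10 − (43 mod 10)) mod 10 = 7.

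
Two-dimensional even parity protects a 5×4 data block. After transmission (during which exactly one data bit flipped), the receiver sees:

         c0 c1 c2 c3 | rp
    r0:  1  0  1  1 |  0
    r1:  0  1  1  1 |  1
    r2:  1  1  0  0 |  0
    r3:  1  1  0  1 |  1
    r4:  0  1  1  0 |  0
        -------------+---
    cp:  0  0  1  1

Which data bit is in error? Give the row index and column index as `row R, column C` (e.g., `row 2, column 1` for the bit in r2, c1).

Recompute each row's even parity and compare to rp:
  r0: data parity 1, sent rp 0 → mismatch
  r1: data parity 1, sent rp 1 → ok
  r2: data parity 0, sent rp 0 → ok
  r3: data parity 1, sent rp 1 → ok
  r4: data parity 0, sent rp 0 → ok
Recompute each column's even parity and compare to cp:
  c0: data parity 1, sent cp 0 → mismatch
  c1: data parity 0, sent cp 0 → ok
  c2: data parity 1, sent cp 1 → ok
  c3: data parity 1, sent cp 1 → ok
Exactly one row (r0) and one column (c0) fail → the flipped bit is at their intersection.

row 0, column 0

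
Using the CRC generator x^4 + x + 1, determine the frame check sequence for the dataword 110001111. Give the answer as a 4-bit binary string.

Append 4 zeros: 1100011110000. Divide by 10011 (XOR where the leading bit is 1):
  pos 0: 11000 XOR 10011 = 01011
  pos 1: 10111 XOR 10011 = 00100
  pos 3: 10011 XOR 10011 = 00000
  pos 8: 10000 XOR 10011 = 00011
Remainder (last 4 bits) = 0011. This is the CRC / FCS.

0011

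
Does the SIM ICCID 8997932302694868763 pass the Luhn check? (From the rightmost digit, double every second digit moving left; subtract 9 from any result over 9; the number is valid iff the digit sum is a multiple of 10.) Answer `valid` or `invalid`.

valid

From the right, keep odd positions and double even positions (subtract 9 from any doubled value over 9):
  doubled (positions 2,4,...): 3 7 7 9 4 6 6 5 9 → sum 56
  kept (positions 1,3,...): 3 7 6 4 6 0 2 9 9 8 → sum 54
Total = 110.
110 mod 10 = 0, so the number is valid.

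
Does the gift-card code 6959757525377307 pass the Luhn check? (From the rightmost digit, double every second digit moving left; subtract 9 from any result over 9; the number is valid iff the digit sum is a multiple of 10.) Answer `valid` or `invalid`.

invalid

From the right, keep odd positions and double even positions (subtract 9 from any doubled value over 9):
  doubled (positions 2,4,...): 0 5 6 4 5 5 1 3 → sum 29
  kept (positions 1,3,...): 7 3 7 5 5 5 9 9 → sum 50
Total = 79.
79 mod 10 = 9, so the number is invalid.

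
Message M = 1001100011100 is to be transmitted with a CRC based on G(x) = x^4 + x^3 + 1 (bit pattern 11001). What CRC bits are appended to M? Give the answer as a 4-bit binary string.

0001

Append 4 zeros: 10011000111000000. Divide by 11001 (XOR where the leading bit is 1):
  pos 0: 10011 XOR 11001 = 01010
  pos 1: 10100 XOR 11001 = 01101
  pos 2: 11010 XOR 11001 = 00011
  pos 5: 11011 XOR 11001 = 00010
  pos 8: 10100 XOR 11001 = 01101
  pos 9: 11010 XOR 11001 = 00011
  pos 12: 11000 XOR 11001 = 00001
Remainder (last 4 bits) = 0001. This is the CRC / FCS.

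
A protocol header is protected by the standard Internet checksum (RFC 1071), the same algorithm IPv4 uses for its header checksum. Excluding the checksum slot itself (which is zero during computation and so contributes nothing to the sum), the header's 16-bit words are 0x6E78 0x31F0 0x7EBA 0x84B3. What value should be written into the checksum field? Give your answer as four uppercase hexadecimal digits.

5C29

One's-complement addition (fold any carry out of bit 15 back into bit 0):
  0x6E78 + 0x31F0 = 0x0A068
  0xA068 + 0x7EBA = 0x11F22 → wrap carry → 0x1F23
  0x1F23 + 0x84B3 = 0x0A3D6
One's-complement sum = 0xA3D6.
Checksum = ~0xA3D6 & 0xFFFF = 0x5C29.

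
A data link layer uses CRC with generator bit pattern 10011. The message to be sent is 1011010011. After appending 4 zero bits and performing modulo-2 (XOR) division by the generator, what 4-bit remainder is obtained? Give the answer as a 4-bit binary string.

Append 4 zeros: 10110100110000. Divide by 10011 (XOR where the leading bit is 1):
  pos 0: 10110 XOR 10011 = 00101
  pos 2: 10110 XOR 10011 = 00101
  pos 4: 10101 XOR 10011 = 00110
  pos 6: 11010 XOR 10011 = 01001
  pos 7: 10010 XOR 10011 = 00001
Remainder (last 4 bits) = 0100. This is the CRC / FCS.

0100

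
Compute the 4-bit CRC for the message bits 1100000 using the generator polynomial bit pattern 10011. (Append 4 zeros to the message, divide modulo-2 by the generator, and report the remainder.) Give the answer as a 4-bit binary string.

Append 4 zeros: 11000000000. Divide by 10011 (XOR where the leading bit is 1):
  pos 0: 11000 XOR 10011 = 01011
  pos 1: 10110 XOR 10011 = 00101
  pos 3: 10100 XOR 10011 = 00111
  pos 5: 11100 XOR 10011 = 01111
  pos 6: 11110 XOR 10011 = 01101
Remainder (last 4 bits) = 1101. This is the CRC / FCS.

1101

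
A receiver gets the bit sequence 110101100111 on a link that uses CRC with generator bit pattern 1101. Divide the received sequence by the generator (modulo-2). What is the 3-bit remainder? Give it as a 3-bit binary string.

Modulo-2 division of 110101100111 by 1101:
  pos 0: 1101 XOR 1101 = 0000
  pos 5: 1100 XOR 1101 = 0001
  pos 8: 1111 XOR 1101 = 0010
Remainder = 010 (nonzero — an error is detected).

010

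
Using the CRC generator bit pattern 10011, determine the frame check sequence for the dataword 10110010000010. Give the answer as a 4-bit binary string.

0100

Append 4 zeros: 101100100000100000. Divide by 10011 (XOR where the leading bit is 1):
  pos 0: 10110 XOR 10011 = 00101
  pos 2: 10101 XOR 10011 = 00110
  pos 4: 11000 XOR 10011 = 01011
  pos 5: 10110 XOR 10011 = 00101
  pos 7: 10100 XOR 10011 = 00111
  pos 9: 11110 XOR 10011 = 01101
  pos 10: 11010 XOR 10011 = 01001
  pos 11: 10010 XOR 10011 = 00001
Remainder (last 4 bits) = 0100. This is the CRC / FCS.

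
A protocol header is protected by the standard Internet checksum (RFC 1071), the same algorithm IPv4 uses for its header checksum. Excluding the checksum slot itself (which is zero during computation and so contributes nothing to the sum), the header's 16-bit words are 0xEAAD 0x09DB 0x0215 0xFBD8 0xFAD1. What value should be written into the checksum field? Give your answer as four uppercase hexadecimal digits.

12B7

One's-complement addition (fold any carry out of bit 15 back into bit 0):
  0xEAAD + 0x09DB = 0x0F488
  0xF488 + 0x0215 = 0x0F69D
  0xF69D + 0xFBD8 = 0x1F275 → wrap carry → 0xF276
  0xF276 + 0xFAD1 = 0x1ED47 → wrap carry → 0xED48
One's-complement sum = 0xED48.
Checksum = ~0xED48 & 0xFFFF = 0x12B7.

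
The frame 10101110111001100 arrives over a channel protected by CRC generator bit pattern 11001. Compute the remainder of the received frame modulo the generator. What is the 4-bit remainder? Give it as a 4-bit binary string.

Modulo-2 division of 10101110111001100 by 11001:
  pos 0: 10101 XOR 11001 = 01100
  pos 1: 11001 XOR 11001 = 00000
  pos 6: 10111 XOR 11001 = 01110
  pos 7: 11100 XOR 11001 = 00101
  pos 9: 10101 XOR 11001 = 01100
  pos 10: 11001 XOR 11001 = 00000
Remainder = 0000 (zero — the frame passes the CRC check).

0000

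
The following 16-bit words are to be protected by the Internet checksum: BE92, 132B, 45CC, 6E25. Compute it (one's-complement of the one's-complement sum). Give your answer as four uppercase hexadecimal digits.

7A50

One's-complement addition (fold any carry out of bit 15 back into bit 0):
  0xBE92 + 0x132B = 0x0D1BD
  0xD1BD + 0x45CC = 0x11789 → wrap carry → 0x178A
  0x178A + 0x6E25 = 0x085AF
One's-complement sum = 0x85AF.
Checksum = ~0x85AF & 0xFFFF = 0x7A50.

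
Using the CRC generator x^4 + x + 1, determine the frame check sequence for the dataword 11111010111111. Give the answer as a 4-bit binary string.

Append 4 zeros: 111110101111110000. Divide by 10011 (XOR where the leading bit is 1):
  pos 0: 11111 XOR 10011 = 01100
  pos 1: 11000 XOR 10011 = 01011
  pos 2: 10111 XOR 10011 = 00100
  pos 4: 10001 XOR 10011 = 00010
  pos 7: 10111 XOR 10011 = 00100
  pos 9: 10011 XOR 10011 = 00000
Remainder (last 4 bits) = 0000. This is the CRC / FCS.

0000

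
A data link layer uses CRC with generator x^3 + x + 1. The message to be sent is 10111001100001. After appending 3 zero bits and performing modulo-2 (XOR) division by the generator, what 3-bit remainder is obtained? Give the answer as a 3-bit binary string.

Append 3 zeros: 10111001100001000. Divide by 1011 (XOR where the leading bit is 1):
  pos 0: 1011 XOR 1011 = 0000
  pos 4: 1001 XOR 1011 = 0010
  pos 6: 1010 XOR 1011 = 0001
  pos 9: 1000 XOR 1011 = 0011
  pos 11: 1110 XOR 1011 = 0101
  pos 12: 1010 XOR 1011 = 0001
Remainder (last 3 bits) = 010. This is the CRC / FCS.

010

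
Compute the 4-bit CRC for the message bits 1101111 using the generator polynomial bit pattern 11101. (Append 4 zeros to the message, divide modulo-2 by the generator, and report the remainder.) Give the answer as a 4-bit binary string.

Append 4 zeros: 11011110000. Divide by 11101 (XOR where the leading bit is 1):
  pos 0: 11011 XOR 11101 = 00110
  pos 2: 11011 XOR 11101 = 00110
  pos 4: 11000 XOR 11101 = 00101
  pos 6: 10100 XOR 11101 = 01001
Remainder (last 4 bits) = 1001. This is the CRC / FCS.

1001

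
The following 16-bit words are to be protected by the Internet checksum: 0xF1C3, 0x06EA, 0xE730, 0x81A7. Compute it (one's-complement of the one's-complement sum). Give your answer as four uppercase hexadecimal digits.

9E79

One's-complement addition (fold any carry out of bit 15 back into bit 0):
  0xF1C3 + 0x06EA = 0x0F8AD
  0xF8AD + 0xE730 = 0x1DFDD → wrap carry → 0xDFDE
  0xDFDE + 0x81A7 = 0x16185 → wrap carry → 0x6186
One's-complement sum = 0x6186.
Checksum = ~0x6186 & 0xFFFF = 0x9E79.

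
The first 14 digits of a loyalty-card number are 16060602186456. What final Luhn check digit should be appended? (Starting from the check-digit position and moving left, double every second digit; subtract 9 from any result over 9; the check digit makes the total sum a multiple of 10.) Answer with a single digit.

Partial digits right→left: 6 5 4 6 8 1 2 0 6 0 6 0 6 1
Double every second digit counting from the check-digit position (so the 1st, 3rd, 5th, ... of the partial from the right).
  doubled (with −9 where >9): 3 8 7 4 3 3 3 → sum 31
  kept as-is: 5 6 1 0 0 0 1 → sum 13
Total = 31 + 13 = 44.
Check digit = (10 − (44 mod 10)) mod 10 = 6.

6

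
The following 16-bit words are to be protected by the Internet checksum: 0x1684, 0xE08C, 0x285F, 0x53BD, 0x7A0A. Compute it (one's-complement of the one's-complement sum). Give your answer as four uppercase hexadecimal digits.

One's-complement addition (fold any carry out of bit 15 back into bit 0):
  0x1684 + 0xE08C = 0x0F710
  0xF710 + 0x285F = 0x11F6F → wrap carry → 0x1F70
  0x1F70 + 0x53BD = 0x0732D
  0x732D + 0x7A0A = 0x0ED37
One's-complement sum = 0xED37.
Checksum = ~0xED37 & 0xFFFF = 0x12C8.

12C8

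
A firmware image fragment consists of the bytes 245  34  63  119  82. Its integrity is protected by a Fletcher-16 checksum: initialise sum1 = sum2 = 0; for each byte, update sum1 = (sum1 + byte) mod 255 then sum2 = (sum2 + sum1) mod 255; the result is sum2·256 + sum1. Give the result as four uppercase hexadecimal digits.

Running sums (mod 255):
  after byte 0 (245): sum1=245, sum2=245
  after byte 1 (34): sum1=24, sum2=14
  after byte 2 (63): sum1=87, sum2=101
  after byte 3 (119): sum1=206, sum2=52
  after byte 4 (82): sum1=33, sum2=85
Checksum = sum2·256 + sum1 = 85·256 + 33 = 21793 = 0x5521.

5521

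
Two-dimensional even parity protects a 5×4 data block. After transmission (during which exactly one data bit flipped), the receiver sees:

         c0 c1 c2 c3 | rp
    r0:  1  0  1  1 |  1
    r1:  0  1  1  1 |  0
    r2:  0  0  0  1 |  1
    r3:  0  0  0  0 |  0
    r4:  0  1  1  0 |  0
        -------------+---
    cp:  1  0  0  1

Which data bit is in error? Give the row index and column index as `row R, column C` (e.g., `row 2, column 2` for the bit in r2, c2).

Recompute each row's even parity and compare to rp:
  r0: data parity 1, sent rp 1 → ok
  r1: data parity 1, sent rp 0 → mismatch
  r2: data parity 1, sent rp 1 → ok
  r3: data parity 0, sent rp 0 → ok
  r4: data parity 0, sent rp 0 → ok
Recompute each column's even parity and compare to cp:
  c0: data parity 1, sent cp 1 → ok
  c1: data parity 0, sent cp 0 → ok
  c2: data parity 1, sent cp 0 → mismatch
  c3: data parity 1, sent cp 1 → ok
Exactly one row (r1) and one column (c2) fail → the flipped bit is at their intersection.

row 1, column 2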